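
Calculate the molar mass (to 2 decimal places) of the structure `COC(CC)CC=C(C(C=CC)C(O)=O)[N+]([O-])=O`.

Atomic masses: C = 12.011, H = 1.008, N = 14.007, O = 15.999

Molecular formula: C12H19NO5.
M = 12×12.011 + 19×1.008 + 1×14.007 + 5×15.999 = 257.29 g/mol.

257.29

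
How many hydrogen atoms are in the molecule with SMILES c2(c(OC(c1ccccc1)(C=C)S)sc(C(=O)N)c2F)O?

Hydrogens are implicit in SMILES; fill each atom to its normal valence:
  5 × C (aromatic): 1 H each → 5
  5 × C (aromatic): no H
  2 × C: no H
  2 × O: no H
  1 × C: 2 H
  1 × C: 1 H
  1 × F: no H
  1 × N: 2 H
  1 × O: 1 H
  1 × S: 1 H
  1 × S (aromatic): no H
  Total hydrogens = 12.

12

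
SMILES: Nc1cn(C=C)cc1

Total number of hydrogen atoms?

Hydrogens are implicit in SMILES; fill each atom to its normal valence:
  3 × C (aromatic): 1 H each → 3
  1 × C: 2 H
  1 × C: 1 H
  1 × C (aromatic): no H
  1 × N: 2 H
  1 × N (aromatic): no H
  Total hydrogens = 8.

8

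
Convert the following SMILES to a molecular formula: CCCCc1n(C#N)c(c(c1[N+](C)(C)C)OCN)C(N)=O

Heavy atoms from the SMILES: 14 C, 5 N, 2 O.
Implicit hydrogens by atom environment:
  4 × C: 3 H each → 12
  4 × C: 2 H each → 8
  4 × C (aromatic): no H
  2 × C: no H
  2 × N: 2 H each → 4
  2 × O: no H
  1 × N (aromatic): no H
  1 × N: no H
  1 × N (charge +1): no H
  Total hydrogens = 24.
Net charge +1.
Molecular formula: C14H24N5O2+

C14H24N5O2+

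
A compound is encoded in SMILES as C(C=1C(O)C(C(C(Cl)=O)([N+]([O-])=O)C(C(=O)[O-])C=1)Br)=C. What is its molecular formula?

Heavy atoms from the SMILES: 1 Br, 10 C, 1 Cl, 1 N, 6 O.
Implicit hydrogens by atom environment:
  5 × C: 1 H each → 5
  4 × C: no H
  3 × O: no H
  2 × O (charge -1): no H
  1 × Br: no H
  1 × C: 2 H
  1 × Cl: no H
  1 × N (charge +1): no H
  1 × O: 1 H
  Total hydrogens = 8.
Net charge -1.
Molecular formula: C10H8BrClNO6-

C10H8BrClNO6-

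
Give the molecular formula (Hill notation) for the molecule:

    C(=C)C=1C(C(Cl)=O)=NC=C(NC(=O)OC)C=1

Heavy atoms from the SMILES: 10 C, 1 Cl, 2 N, 3 O.
Implicit hydrogens by atom environment:
  3 × C (aromatic): no H
  3 × O: no H
  2 × C (aromatic): 1 H each → 2
  2 × C: no H
  1 × C: 3 H
  1 × C: 2 H
  1 × C: 1 H
  1 × Cl: no H
  1 × N: 1 H
  1 × N (aromatic): no H
  Total hydrogens = 9.
Molecular formula: C10H9ClN2O3

C10H9ClN2O3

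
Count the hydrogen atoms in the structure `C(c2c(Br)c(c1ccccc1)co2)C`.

11

Hydrogens are implicit in SMILES; fill each atom to its normal valence:
  6 × C (aromatic): 1 H each → 6
  4 × C (aromatic): no H
  1 × Br: no H
  1 × C: 3 H
  1 × C: 2 H
  1 × O (aromatic): no H
  Total hydrogens = 11.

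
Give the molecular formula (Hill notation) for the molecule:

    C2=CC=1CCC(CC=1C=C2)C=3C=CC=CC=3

Heavy atoms from the SMILES: 16 C.
Implicit hydrogens by atom environment:
  9 × C (aromatic): 1 H each → 9
  3 × C: 2 H each → 6
  3 × C (aromatic): no H
  1 × C: 1 H
  Total hydrogens = 16.
Molecular formula: C16H16

C16H16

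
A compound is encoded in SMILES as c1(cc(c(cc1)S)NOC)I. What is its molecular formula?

Heavy atoms from the SMILES: 7 C, 1 I, 1 N, 1 O, 1 S.
Implicit hydrogens by atom environment:
  3 × C (aromatic): 1 H each → 3
  3 × C (aromatic): no H
  1 × C: 3 H
  1 × I: no H
  1 × N: 1 H
  1 × O: no H
  1 × S: 1 H
  Total hydrogens = 8.
Molecular formula: C7H8INOS

C7H8INOS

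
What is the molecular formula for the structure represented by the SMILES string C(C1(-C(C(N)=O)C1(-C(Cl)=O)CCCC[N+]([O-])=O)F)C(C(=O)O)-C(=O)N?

Heavy atoms from the SMILES: 13 C, 1 Cl, 1 F, 3 N, 7 O.
Implicit hydrogens by atom environment:
  6 × C: no H
  5 × C: 2 H each → 10
  5 × O: no H
  2 × C: 1 H each → 2
  2 × N: 2 H each → 4
  1 × Cl: no H
  1 × F: no H
  1 × N (charge +1): no H
  1 × O: 1 H
  1 × O (charge -1): no H
  Total hydrogens = 17.
Molecular formula: C13H17ClFN3O7

C13H17ClFN3O7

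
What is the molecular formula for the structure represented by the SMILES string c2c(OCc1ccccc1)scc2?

C11H10OS

Heavy atoms from the SMILES: 11 C, 1 O, 1 S.
Implicit hydrogens by atom environment:
  8 × C (aromatic): 1 H each → 8
  2 × C (aromatic): no H
  1 × C: 2 H
  1 × O: no H
  1 × S (aromatic): no H
  Total hydrogens = 10.
Molecular formula: C11H10OS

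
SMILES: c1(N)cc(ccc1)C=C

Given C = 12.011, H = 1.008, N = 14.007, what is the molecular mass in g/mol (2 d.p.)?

Molecular formula: C8H9N.
M = 8×12.011 + 9×1.008 + 1×14.007 = 119.17 g/mol.

119.17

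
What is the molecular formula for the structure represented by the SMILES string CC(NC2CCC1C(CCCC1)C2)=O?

Heavy atoms from the SMILES: 12 C, 1 N, 1 O.
Implicit hydrogens by atom environment:
  7 × C: 2 H each → 14
  3 × C: 1 H each → 3
  1 × C: 3 H
  1 × C: no H
  1 × N: 1 H
  1 × O: no H
  Total hydrogens = 21.
Molecular formula: C12H21NO

C12H21NO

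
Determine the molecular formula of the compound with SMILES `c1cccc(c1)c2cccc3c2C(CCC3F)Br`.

Heavy atoms from the SMILES: 1 Br, 16 C, 1 F.
Implicit hydrogens by atom environment:
  8 × C (aromatic): 1 H each → 8
  4 × C (aromatic): no H
  2 × C: 2 H each → 4
  2 × C: 1 H each → 2
  1 × Br: no H
  1 × F: no H
  Total hydrogens = 14.
Molecular formula: C16H14BrF

C16H14BrF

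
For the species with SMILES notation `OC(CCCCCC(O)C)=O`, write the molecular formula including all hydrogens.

Heavy atoms from the SMILES: 8 C, 3 O.
Implicit hydrogens by atom environment:
  5 × C: 2 H each → 10
  2 × O: 1 H each → 2
  1 × C: 3 H
  1 × C: 1 H
  1 × C: no H
  1 × O: no H
  Total hydrogens = 16.
Molecular formula: C8H16O3

C8H16O3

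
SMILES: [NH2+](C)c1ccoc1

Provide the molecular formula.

Heavy atoms from the SMILES: 5 C, 1 N, 1 O.
Implicit hydrogens by atom environment:
  3 × C (aromatic): 1 H each → 3
  1 × C: 3 H
  1 × C (aromatic): no H
  1 × N (charge +1): 2 H
  1 × O (aromatic): no H
  Total hydrogens = 8.
Net charge +1.
Molecular formula: C5H8NO+

C5H8NO+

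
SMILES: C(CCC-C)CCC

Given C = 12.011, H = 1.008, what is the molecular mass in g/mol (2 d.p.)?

114.23

Molecular formula: C8H18.
M = 8×12.011 + 18×1.008 = 114.23 g/mol.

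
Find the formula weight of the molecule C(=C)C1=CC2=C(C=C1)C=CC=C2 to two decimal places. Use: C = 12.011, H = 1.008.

154.21

Molecular formula: C12H10.
M = 12×12.011 + 10×1.008 = 154.21 g/mol.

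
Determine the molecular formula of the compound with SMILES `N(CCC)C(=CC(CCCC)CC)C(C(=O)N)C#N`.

Heavy atoms from the SMILES: 15 C, 3 N, 1 O.
Implicit hydrogens by atom environment:
  6 × C: 2 H each → 12
  3 × C: 3 H each → 9
  3 × C: 1 H each → 3
  3 × C: no H
  1 × N: 2 H
  1 × N: 1 H
  1 × N: no H
  1 × O: no H
  Total hydrogens = 27.
Molecular formula: C15H27N3O

C15H27N3O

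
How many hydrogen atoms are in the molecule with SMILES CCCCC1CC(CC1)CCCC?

26

Hydrogens are implicit in SMILES; fill each atom to its normal valence:
  9 × C: 2 H each → 18
  2 × C: 3 H each → 6
  2 × C: 1 H each → 2
  Total hydrogens = 26.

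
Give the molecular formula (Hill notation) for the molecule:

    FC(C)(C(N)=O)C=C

C5H8FNO

Heavy atoms from the SMILES: 5 C, 1 F, 1 N, 1 O.
Implicit hydrogens by atom environment:
  2 × C: no H
  1 × C: 3 H
  1 × C: 2 H
  1 × C: 1 H
  1 × F: no H
  1 × N: 2 H
  1 × O: no H
  Total hydrogens = 8.
Molecular formula: C5H8FNO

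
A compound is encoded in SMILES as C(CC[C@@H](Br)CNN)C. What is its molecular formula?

C6H15BrN2

Heavy atoms from the SMILES: 1 Br, 6 C, 2 N.
Implicit hydrogens by atom environment:
  4 × C: 2 H each → 8
  1 × Br: no H
  1 × C: 3 H
  1 × C: 1 H
  1 × N: 2 H
  1 × N: 1 H
  Total hydrogens = 15.
Molecular formula: C6H15BrN2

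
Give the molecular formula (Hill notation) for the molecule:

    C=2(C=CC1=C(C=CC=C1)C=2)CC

Heavy atoms from the SMILES: 12 C.
Implicit hydrogens by atom environment:
  7 × C (aromatic): 1 H each → 7
  3 × C (aromatic): no H
  1 × C: 3 H
  1 × C: 2 H
  Total hydrogens = 12.
Molecular formula: C12H12

C12H12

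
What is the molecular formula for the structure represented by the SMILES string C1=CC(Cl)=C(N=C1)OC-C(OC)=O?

C8H8ClNO3

Heavy atoms from the SMILES: 8 C, 1 Cl, 1 N, 3 O.
Implicit hydrogens by atom environment:
  3 × C (aromatic): 1 H each → 3
  3 × O: no H
  2 × C (aromatic): no H
  1 × C: 3 H
  1 × C: 2 H
  1 × C: no H
  1 × Cl: no H
  1 × N (aromatic): no H
  Total hydrogens = 8.
Molecular formula: C8H8ClNO3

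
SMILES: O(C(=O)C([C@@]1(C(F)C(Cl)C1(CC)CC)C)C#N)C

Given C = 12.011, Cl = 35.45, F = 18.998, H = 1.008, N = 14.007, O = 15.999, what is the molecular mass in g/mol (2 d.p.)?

Molecular formula: C13H19ClFNO2.
M = 13×12.011 + 1×35.45 + 1×18.998 + 19×1.008 + 1×14.007 + 2×15.999 = 275.75 g/mol.

275.75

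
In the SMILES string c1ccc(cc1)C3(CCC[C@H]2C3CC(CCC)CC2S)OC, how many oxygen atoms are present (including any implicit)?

The symbol for oxygen appears 1 time in the SMILES.

1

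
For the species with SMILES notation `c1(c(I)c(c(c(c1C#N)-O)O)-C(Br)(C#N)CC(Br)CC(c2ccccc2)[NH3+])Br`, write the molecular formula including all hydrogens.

Heavy atoms from the SMILES: 3 Br, 19 C, 1 I, 3 N, 2 O.
Implicit hydrogens by atom environment:
  7 × C (aromatic): no H
  5 × C (aromatic): 1 H each → 5
  3 × Br: no H
  3 × C: no H
  2 × C: 2 H each → 4
  2 × C: 1 H each → 2
  2 × N: no H
  2 × O: 1 H each → 2
  1 × I: no H
  1 × N (charge +1): 3 H
  Total hydrogens = 16.
Net charge +1.
Molecular formula: C19H16Br3IN3O2+

C19H16Br3IN3O2+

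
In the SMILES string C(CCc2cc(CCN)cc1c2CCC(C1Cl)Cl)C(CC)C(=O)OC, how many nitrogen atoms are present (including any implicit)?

1

The symbol for nitrogen appears 1 time in the SMILES.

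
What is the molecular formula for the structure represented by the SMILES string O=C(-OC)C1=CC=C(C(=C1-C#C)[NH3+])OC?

Heavy atoms from the SMILES: 11 C, 1 N, 3 O.
Implicit hydrogens by atom environment:
  4 × C (aromatic): no H
  3 × O: no H
  2 × C: 3 H each → 6
  2 × C (aromatic): 1 H each → 2
  2 × C: no H
  1 × C: 1 H
  1 × N (charge +1): 3 H
  Total hydrogens = 12.
Net charge +1.
Molecular formula: C11H12NO3+

C11H12NO3+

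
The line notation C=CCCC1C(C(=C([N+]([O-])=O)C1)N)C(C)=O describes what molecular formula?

Heavy atoms from the SMILES: 11 C, 2 N, 3 O.
Implicit hydrogens by atom environment:
  4 × C: 2 H each → 8
  3 × C: 1 H each → 3
  3 × C: no H
  2 × O: no H
  1 × C: 3 H
  1 × N: 2 H
  1 × N (charge +1): no H
  1 × O (charge -1): no H
  Total hydrogens = 16.
Molecular formula: C11H16N2O3

C11H16N2O3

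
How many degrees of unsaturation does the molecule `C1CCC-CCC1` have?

Molecular formula from the SMILES: C7H14.
DoU = (2C + 2 + N − H − X)/2 = (2·7 + 2 + 0 − 14 − 0)/2 = 2/2 = 1.
(Structurally: 1 ring(s) + 0 π bond(s) = 1.)

1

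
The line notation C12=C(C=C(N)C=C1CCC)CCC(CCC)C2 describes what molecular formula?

Heavy atoms from the SMILES: 16 C, 1 N.
Implicit hydrogens by atom environment:
  7 × C: 2 H each → 14
  4 × C (aromatic): no H
  2 × C: 3 H each → 6
  2 × C (aromatic): 1 H each → 2
  1 × C: 1 H
  1 × N: 2 H
  Total hydrogens = 25.
Molecular formula: C16H25N

C16H25N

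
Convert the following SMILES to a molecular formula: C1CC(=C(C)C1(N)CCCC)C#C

Heavy atoms from the SMILES: 12 C, 1 N.
Implicit hydrogens by atom environment:
  5 × C: 2 H each → 10
  4 × C: no H
  2 × C: 3 H each → 6
  1 × C: 1 H
  1 × N: 2 H
  Total hydrogens = 19.
Molecular formula: C12H19N

C12H19N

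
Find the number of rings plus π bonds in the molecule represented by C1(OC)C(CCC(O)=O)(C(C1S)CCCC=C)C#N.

Molecular formula from the SMILES: C14H21NO3S.
DoU = (2C + 2 + N − H − X)/2 = (2·14 + 2 + 1 − 21 − 0)/2 = 10/2 = 5.
(Structurally: 1 ring(s) + 4 π bond(s) = 5.)

5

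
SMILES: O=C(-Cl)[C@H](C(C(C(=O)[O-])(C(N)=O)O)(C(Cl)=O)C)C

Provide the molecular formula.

C9H10Cl2NO6-

Heavy atoms from the SMILES: 9 C, 2 Cl, 1 N, 6 O.
Implicit hydrogens by atom environment:
  6 × C: no H
  4 × O: no H
  2 × C: 3 H each → 6
  2 × Cl: no H
  1 × C: 1 H
  1 × N: 2 H
  1 × O: 1 H
  1 × O (charge -1): no H
  Total hydrogens = 10.
Net charge -1.
Molecular formula: C9H10Cl2NO6-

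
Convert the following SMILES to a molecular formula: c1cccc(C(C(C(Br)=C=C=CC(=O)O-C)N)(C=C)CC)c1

C18H20BrNO2

Heavy atoms from the SMILES: 1 Br, 18 C, 1 N, 2 O.
Implicit hydrogens by atom environment:
  5 × C (aromatic): 1 H each → 5
  5 × C: no H
  3 × C: 1 H each → 3
  2 × C: 3 H each → 6
  2 × C: 2 H each → 4
  2 × O: no H
  1 × Br: no H
  1 × C (aromatic): no H
  1 × N: 2 H
  Total hydrogens = 20.
Molecular formula: C18H20BrNO2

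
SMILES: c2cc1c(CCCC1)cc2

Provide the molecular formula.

Heavy atoms from the SMILES: 10 C.
Implicit hydrogens by atom environment:
  4 × C: 2 H each → 8
  4 × C (aromatic): 1 H each → 4
  2 × C (aromatic): no H
  Total hydrogens = 12.
Molecular formula: C10H12

C10H12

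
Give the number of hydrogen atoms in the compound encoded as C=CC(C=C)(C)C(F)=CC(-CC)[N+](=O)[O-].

16

Hydrogens are implicit in SMILES; fill each atom to its normal valence:
  4 × C: 1 H each → 4
  3 × C: 2 H each → 6
  2 × C: 3 H each → 6
  2 × C: no H
  1 × F: no H
  1 × N (charge +1): no H
  1 × O: no H
  1 × O (charge -1): no H
  Total hydrogens = 16.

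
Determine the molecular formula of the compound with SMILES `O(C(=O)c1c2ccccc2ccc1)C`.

C12H10O2

Heavy atoms from the SMILES: 12 C, 2 O.
Implicit hydrogens by atom environment:
  7 × C (aromatic): 1 H each → 7
  3 × C (aromatic): no H
  2 × O: no H
  1 × C: 3 H
  1 × C: no H
  Total hydrogens = 10.
Molecular formula: C12H10O2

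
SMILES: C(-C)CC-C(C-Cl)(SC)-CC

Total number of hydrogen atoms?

19

Hydrogens are implicit in SMILES; fill each atom to its normal valence:
  5 × C: 2 H each → 10
  3 × C: 3 H each → 9
  1 × C: no H
  1 × Cl: no H
  1 × S: no H
  Total hydrogens = 19.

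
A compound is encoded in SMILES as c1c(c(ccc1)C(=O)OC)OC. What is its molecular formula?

Heavy atoms from the SMILES: 9 C, 3 O.
Implicit hydrogens by atom environment:
  4 × C (aromatic): 1 H each → 4
  3 × O: no H
  2 × C: 3 H each → 6
  2 × C (aromatic): no H
  1 × C: no H
  Total hydrogens = 10.
Molecular formula: C9H10O3

C9H10O3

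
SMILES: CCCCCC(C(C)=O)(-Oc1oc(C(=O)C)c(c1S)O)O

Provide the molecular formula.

Heavy atoms from the SMILES: 14 C, 6 O, 1 S.
Implicit hydrogens by atom environment:
  4 × C: 2 H each → 8
  4 × C (aromatic): no H
  3 × C: 3 H each → 9
  3 × C: no H
  3 × O: no H
  2 × O: 1 H each → 2
  1 × O (aromatic): no H
  1 × S: 1 H
  Total hydrogens = 20.
Molecular formula: C14H20O6S

C14H20O6S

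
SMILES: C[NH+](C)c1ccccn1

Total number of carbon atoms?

The symbol for carbon appears 7 times in the SMILES. Lowercase c denotes aromatic carbon and counts toward C.

7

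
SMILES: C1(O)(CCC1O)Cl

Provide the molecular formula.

C4H7ClO2

Heavy atoms from the SMILES: 4 C, 1 Cl, 2 O.
Implicit hydrogens by atom environment:
  2 × C: 2 H each → 4
  2 × O: 1 H each → 2
  1 × C: 1 H
  1 × C: no H
  1 × Cl: no H
  Total hydrogens = 7.
Molecular formula: C4H7ClO2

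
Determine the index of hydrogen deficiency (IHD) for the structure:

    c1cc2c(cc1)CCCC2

5

Molecular formula from the SMILES: C10H12.
DoU = (2C + 2 + N − H − X)/2 = (2·10 + 2 + 0 − 12 − 0)/2 = 10/2 = 5.
(Structurally: 2 ring(s) + 3 π bond(s) = 5.)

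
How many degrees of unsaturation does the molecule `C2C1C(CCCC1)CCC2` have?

2

Molecular formula from the SMILES: C10H18.
DoU = (2C + 2 + N − H − X)/2 = (2·10 + 2 + 0 − 18 − 0)/2 = 4/2 = 2.
(Structurally: 2 ring(s) + 0 π bond(s) = 2.)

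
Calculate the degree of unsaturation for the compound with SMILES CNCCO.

Molecular formula from the SMILES: C3H9NO.
DoU = (2C + 2 + N − H − X)/2 = (2·3 + 2 + 1 − 9 − 0)/2 = 0/2 = 0.
(Structurally: 0 ring(s) + 0 π bond(s) = 0.)

0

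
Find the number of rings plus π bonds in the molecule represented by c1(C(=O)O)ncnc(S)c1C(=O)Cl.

Molecular formula from the SMILES: C6H3ClN2O3S.
DoU = (2C + 2 + N − H − X)/2 = (2·6 + 2 + 2 − 3 − 1)/2 = 12/2 = 6.
(Structurally: 1 ring(s) + 5 π bond(s) = 6.)

6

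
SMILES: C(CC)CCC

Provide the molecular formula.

Heavy atoms from the SMILES: 6 C.
Implicit hydrogens by atom environment:
  4 × C: 2 H each → 8
  2 × C: 3 H each → 6
  Total hydrogens = 14.
Molecular formula: C6H14

C6H14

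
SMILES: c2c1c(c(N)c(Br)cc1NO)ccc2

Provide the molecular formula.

Heavy atoms from the SMILES: 1 Br, 10 C, 2 N, 1 O.
Implicit hydrogens by atom environment:
  5 × C (aromatic): 1 H each → 5
  5 × C (aromatic): no H
  1 × Br: no H
  1 × N: 2 H
  1 × N: 1 H
  1 × O: 1 H
  Total hydrogens = 9.
Molecular formula: C10H9BrN2O

C10H9BrN2O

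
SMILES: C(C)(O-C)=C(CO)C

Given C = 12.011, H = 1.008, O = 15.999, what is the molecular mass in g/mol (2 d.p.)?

Molecular formula: C6H12O2.
M = 6×12.011 + 12×1.008 + 2×15.999 = 116.16 g/mol.

116.16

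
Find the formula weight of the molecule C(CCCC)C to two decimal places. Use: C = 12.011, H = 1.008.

86.18

Molecular formula: C6H14.
M = 6×12.011 + 14×1.008 = 86.18 g/mol.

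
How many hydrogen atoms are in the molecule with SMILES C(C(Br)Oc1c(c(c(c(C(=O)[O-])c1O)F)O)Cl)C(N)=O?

7

Hydrogens are implicit in SMILES; fill each atom to its normal valence:
  6 × C (aromatic): no H
  3 × O: no H
  2 × C: no H
  2 × O: 1 H each → 2
  1 × Br: no H
  1 × C: 2 H
  1 × C: 1 H
  1 × Cl: no H
  1 × F: no H
  1 × N: 2 H
  1 × O (charge -1): no H
  Total hydrogens = 7.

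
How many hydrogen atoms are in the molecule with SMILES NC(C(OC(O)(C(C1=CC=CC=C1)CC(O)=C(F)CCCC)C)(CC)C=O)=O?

30

Hydrogens are implicit in SMILES; fill each atom to its normal valence:
  5 × C: 2 H each → 10
  5 × C (aromatic): 1 H each → 5
  5 × C: no H
  3 × C: 3 H each → 9
  3 × O: no H
  2 × C: 1 H each → 2
  2 × O: 1 H each → 2
  1 × C (aromatic): no H
  1 × F: no H
  1 × N: 2 H
  Total hydrogens = 30.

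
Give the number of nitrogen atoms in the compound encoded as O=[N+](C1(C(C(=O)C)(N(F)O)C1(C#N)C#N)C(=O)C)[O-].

The symbol for nitrogen appears 4 times in the SMILES.

4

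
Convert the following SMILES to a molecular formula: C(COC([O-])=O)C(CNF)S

C5H9FNO3S-

Heavy atoms from the SMILES: 5 C, 1 F, 1 N, 3 O, 1 S.
Implicit hydrogens by atom environment:
  3 × C: 2 H each → 6
  2 × O: no H
  1 × C: 1 H
  1 × C: no H
  1 × F: no H
  1 × N: 1 H
  1 × O (charge -1): no H
  1 × S: 1 H
  Total hydrogens = 9.
Net charge -1.
Molecular formula: C5H9FNO3S-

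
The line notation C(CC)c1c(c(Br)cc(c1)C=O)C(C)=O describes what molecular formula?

C12H13BrO2

Heavy atoms from the SMILES: 1 Br, 12 C, 2 O.
Implicit hydrogens by atom environment:
  4 × C (aromatic): no H
  2 × C: 3 H each → 6
  2 × C: 2 H each → 4
  2 × C (aromatic): 1 H each → 2
  2 × O: no H
  1 × Br: no H
  1 × C: 1 H
  1 × C: no H
  Total hydrogens = 13.
Molecular formula: C12H13BrO2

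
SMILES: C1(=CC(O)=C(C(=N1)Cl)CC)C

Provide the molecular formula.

Heavy atoms from the SMILES: 8 C, 1 Cl, 1 N, 1 O.
Implicit hydrogens by atom environment:
  4 × C (aromatic): no H
  2 × C: 3 H each → 6
  1 × C: 2 H
  1 × C (aromatic): 1 H
  1 × Cl: no H
  1 × N (aromatic): no H
  1 × O: 1 H
  Total hydrogens = 10.
Molecular formula: C8H10ClNO

C8H10ClNO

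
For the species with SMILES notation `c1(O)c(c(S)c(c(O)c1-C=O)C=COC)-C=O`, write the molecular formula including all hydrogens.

C11H10O5S

Heavy atoms from the SMILES: 11 C, 5 O, 1 S.
Implicit hydrogens by atom environment:
  6 × C (aromatic): no H
  4 × C: 1 H each → 4
  3 × O: no H
  2 × O: 1 H each → 2
  1 × C: 3 H
  1 × S: 1 H
  Total hydrogens = 10.
Molecular formula: C11H10O5S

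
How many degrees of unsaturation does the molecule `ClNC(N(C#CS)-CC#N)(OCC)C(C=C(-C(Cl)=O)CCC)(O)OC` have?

6

Molecular formula from the SMILES: C15H21Cl2N3O4S.
DoU = (2C + 2 + N − H − X)/2 = (2·15 + 2 + 3 − 21 − 2)/2 = 12/2 = 6.
(Structurally: 0 ring(s) + 6 π bond(s) = 6.)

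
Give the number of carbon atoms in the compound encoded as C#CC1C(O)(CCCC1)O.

The symbol for carbon appears 8 times in the SMILES.

8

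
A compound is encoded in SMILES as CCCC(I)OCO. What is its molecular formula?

Heavy atoms from the SMILES: 5 C, 1 I, 2 O.
Implicit hydrogens by atom environment:
  3 × C: 2 H each → 6
  1 × C: 3 H
  1 × C: 1 H
  1 × I: no H
  1 × O: 1 H
  1 × O: no H
  Total hydrogens = 11.
Molecular formula: C5H11IO2

C5H11IO2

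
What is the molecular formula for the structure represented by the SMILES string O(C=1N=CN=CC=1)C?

Heavy atoms from the SMILES: 5 C, 2 N, 1 O.
Implicit hydrogens by atom environment:
  3 × C (aromatic): 1 H each → 3
  2 × N (aromatic): no H
  1 × C: 3 H
  1 × C (aromatic): no H
  1 × O: no H
  Total hydrogens = 6.
Molecular formula: C5H6N2O

C5H6N2O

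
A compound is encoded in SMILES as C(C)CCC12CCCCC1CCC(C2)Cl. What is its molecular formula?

C14H25Cl

Heavy atoms from the SMILES: 14 C, 1 Cl.
Implicit hydrogens by atom environment:
  10 × C: 2 H each → 20
  2 × C: 1 H each → 2
  1 × C: 3 H
  1 × C: no H
  1 × Cl: no H
  Total hydrogens = 25.
Molecular formula: C14H25Cl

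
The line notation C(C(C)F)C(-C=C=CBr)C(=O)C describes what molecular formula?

C9H12BrFO

Heavy atoms from the SMILES: 1 Br, 9 C, 1 F, 1 O.
Implicit hydrogens by atom environment:
  4 × C: 1 H each → 4
  2 × C: 3 H each → 6
  2 × C: no H
  1 × Br: no H
  1 × C: 2 H
  1 × F: no H
  1 × O: no H
  Total hydrogens = 12.
Molecular formula: C9H12BrFO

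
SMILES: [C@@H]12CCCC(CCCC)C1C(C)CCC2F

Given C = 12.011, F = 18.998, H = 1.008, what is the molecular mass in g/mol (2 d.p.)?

226.38

Molecular formula: C15H27F.
M = 15×12.011 + 1×18.998 + 27×1.008 = 226.38 g/mol.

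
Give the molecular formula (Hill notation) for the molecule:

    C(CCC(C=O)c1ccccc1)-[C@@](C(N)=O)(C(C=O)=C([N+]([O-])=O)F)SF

Heavy atoms from the SMILES: 16 C, 2 F, 2 N, 5 O, 1 S.
Implicit hydrogens by atom environment:
  5 × C (aromatic): 1 H each → 5
  4 × C: no H
  4 × O: no H
  3 × C: 2 H each → 6
  3 × C: 1 H each → 3
  2 × F: no H
  1 × C (aromatic): no H
  1 × N: 2 H
  1 × N (charge +1): no H
  1 × O (charge -1): no H
  1 × S: no H
  Total hydrogens = 16.
Molecular formula: C16H16F2N2O5S

C16H16F2N2O5S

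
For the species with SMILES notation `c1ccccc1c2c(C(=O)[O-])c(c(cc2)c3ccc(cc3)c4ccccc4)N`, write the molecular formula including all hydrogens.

Heavy atoms from the SMILES: 25 C, 1 N, 2 O.
Implicit hydrogens by atom environment:
  16 × C (aromatic): 1 H each → 16
  8 × C (aromatic): no H
  1 × C: no H
  1 × N: 2 H
  1 × O: no H
  1 × O (charge -1): no H
  Total hydrogens = 18.
Net charge -1.
Molecular formula: C25H18NO2-

C25H18NO2-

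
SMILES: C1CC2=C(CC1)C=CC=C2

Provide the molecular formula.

Heavy atoms from the SMILES: 10 C.
Implicit hydrogens by atom environment:
  4 × C: 2 H each → 8
  4 × C (aromatic): 1 H each → 4
  2 × C (aromatic): no H
  Total hydrogens = 12.
Molecular formula: C10H12

C10H12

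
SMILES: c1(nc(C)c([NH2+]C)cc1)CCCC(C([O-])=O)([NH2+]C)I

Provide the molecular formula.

Heavy atoms from the SMILES: 13 C, 1 I, 3 N, 2 O.
Implicit hydrogens by atom environment:
  3 × C: 3 H each → 9
  3 × C: 2 H each → 6
  3 × C (aromatic): no H
  2 × C (aromatic): 1 H each → 2
  2 × C: no H
  2 × N (charge +1): 2 H each → 4
  1 × I: no H
  1 × N (aromatic): no H
  1 × O: no H
  1 × O (charge -1): no H
  Total hydrogens = 21.
Net charge +1.
Molecular formula: C13H21IN3O2+

C13H21IN3O2+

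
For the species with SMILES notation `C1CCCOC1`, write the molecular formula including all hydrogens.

Heavy atoms from the SMILES: 5 C, 1 O.
Implicit hydrogens by atom environment:
  5 × C: 2 H each → 10
  1 × O: no H
  Total hydrogens = 10.
Molecular formula: C5H10O

C5H10O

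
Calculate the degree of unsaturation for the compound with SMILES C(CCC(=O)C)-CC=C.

Molecular formula from the SMILES: C8H14O.
DoU = (2C + 2 + N − H − X)/2 = (2·8 + 2 + 0 − 14 − 0)/2 = 4/2 = 2.
(Structurally: 0 ring(s) + 2 π bond(s) = 2.)

2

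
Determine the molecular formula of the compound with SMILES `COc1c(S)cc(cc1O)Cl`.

C7H7ClO2S

Heavy atoms from the SMILES: 7 C, 1 Cl, 2 O, 1 S.
Implicit hydrogens by atom environment:
  4 × C (aromatic): no H
  2 × C (aromatic): 1 H each → 2
  1 × C: 3 H
  1 × Cl: no H
  1 × O: 1 H
  1 × O: no H
  1 × S: 1 H
  Total hydrogens = 7.
Molecular formula: C7H7ClO2S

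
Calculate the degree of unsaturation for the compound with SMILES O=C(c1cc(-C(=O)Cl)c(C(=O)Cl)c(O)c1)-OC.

7

Molecular formula from the SMILES: C10H6Cl2O5.
DoU = (2C + 2 + N − H − X)/2 = (2·10 + 2 + 0 − 6 − 2)/2 = 14/2 = 7.
(Structurally: 1 ring(s) + 6 π bond(s) = 7.)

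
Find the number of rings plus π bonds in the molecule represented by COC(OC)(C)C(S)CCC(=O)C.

1

Molecular formula from the SMILES: C9H18O3S.
DoU = (2C + 2 + N − H − X)/2 = (2·9 + 2 + 0 − 18 − 0)/2 = 2/2 = 1.
(Structurally: 0 ring(s) + 1 π bond(s) = 1.)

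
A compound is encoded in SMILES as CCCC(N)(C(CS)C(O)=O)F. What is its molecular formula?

C7H14FNO2S

Heavy atoms from the SMILES: 7 C, 1 F, 1 N, 2 O, 1 S.
Implicit hydrogens by atom environment:
  3 × C: 2 H each → 6
  2 × C: no H
  1 × C: 3 H
  1 × C: 1 H
  1 × F: no H
  1 × N: 2 H
  1 × O: 1 H
  1 × O: no H
  1 × S: 1 H
  Total hydrogens = 14.
Molecular formula: C7H14FNO2S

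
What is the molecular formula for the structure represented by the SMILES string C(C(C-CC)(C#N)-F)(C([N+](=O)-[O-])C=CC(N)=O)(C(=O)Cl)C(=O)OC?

Heavy atoms from the SMILES: 13 C, 1 Cl, 1 F, 3 N, 6 O.
Implicit hydrogens by atom environment:
  6 × C: no H
  5 × O: no H
  3 × C: 1 H each → 3
  2 × C: 3 H each → 6
  2 × C: 2 H each → 4
  1 × Cl: no H
  1 × F: no H
  1 × N: 2 H
  1 × N: no H
  1 × N (charge +1): no H
  1 × O (charge -1): no H
  Total hydrogens = 15.
Molecular formula: C13H15ClFN3O6

C13H15ClFN3O6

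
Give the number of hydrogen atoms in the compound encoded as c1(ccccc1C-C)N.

Hydrogens are implicit in SMILES; fill each atom to its normal valence:
  4 × C (aromatic): 1 H each → 4
  2 × C (aromatic): no H
  1 × C: 3 H
  1 × C: 2 H
  1 × N: 2 H
  Total hydrogens = 11.

11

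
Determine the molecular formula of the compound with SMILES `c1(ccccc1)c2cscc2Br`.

C10H7BrS

Heavy atoms from the SMILES: 1 Br, 10 C, 1 S.
Implicit hydrogens by atom environment:
  7 × C (aromatic): 1 H each → 7
  3 × C (aromatic): no H
  1 × Br: no H
  1 × S (aromatic): no H
  Total hydrogens = 7.
Molecular formula: C10H7BrS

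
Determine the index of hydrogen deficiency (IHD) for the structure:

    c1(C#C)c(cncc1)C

6

Molecular formula from the SMILES: C8H7N.
DoU = (2C + 2 + N − H − X)/2 = (2·8 + 2 + 1 − 7 − 0)/2 = 12/2 = 6.
(Structurally: 1 ring(s) + 5 π bond(s) = 6.)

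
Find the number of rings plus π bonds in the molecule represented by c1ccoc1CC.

3

Molecular formula from the SMILES: C6H8O.
DoU = (2C + 2 + N − H − X)/2 = (2·6 + 2 + 0 − 8 − 0)/2 = 6/2 = 3.
(Structurally: 1 ring(s) + 2 π bond(s) = 3.)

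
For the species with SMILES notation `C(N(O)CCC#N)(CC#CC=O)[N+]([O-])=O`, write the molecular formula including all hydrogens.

C8H9N3O4

Heavy atoms from the SMILES: 8 C, 3 N, 4 O.
Implicit hydrogens by atom environment:
  3 × C: 2 H each → 6
  3 × C: no H
  2 × C: 1 H each → 2
  2 × N: no H
  2 × O: no H
  1 × N (charge +1): no H
  1 × O: 1 H
  1 × O (charge -1): no H
  Total hydrogens = 9.
Molecular formula: C8H9N3O4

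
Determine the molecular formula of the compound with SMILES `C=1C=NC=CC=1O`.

Heavy atoms from the SMILES: 5 C, 1 N, 1 O.
Implicit hydrogens by atom environment:
  4 × C (aromatic): 1 H each → 4
  1 × C (aromatic): no H
  1 × N (aromatic): no H
  1 × O: 1 H
  Total hydrogens = 5.
Molecular formula: C5H5NO

C5H5NO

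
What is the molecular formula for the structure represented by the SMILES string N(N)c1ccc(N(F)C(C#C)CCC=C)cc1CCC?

C16H22FN3

Heavy atoms from the SMILES: 16 C, 1 F, 3 N.
Implicit hydrogens by atom environment:
  5 × C: 2 H each → 10
  3 × C (aromatic): 1 H each → 3
  3 × C: 1 H each → 3
  3 × C (aromatic): no H
  1 × C: 3 H
  1 × C: no H
  1 × F: no H
  1 × N: 2 H
  1 × N: 1 H
  1 × N: no H
  Total hydrogens = 22.
Molecular formula: C16H22FN3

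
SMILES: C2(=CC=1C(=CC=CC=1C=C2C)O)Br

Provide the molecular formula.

C11H9BrO

Heavy atoms from the SMILES: 1 Br, 11 C, 1 O.
Implicit hydrogens by atom environment:
  5 × C (aromatic): 1 H each → 5
  5 × C (aromatic): no H
  1 × Br: no H
  1 × C: 3 H
  1 × O: 1 H
  Total hydrogens = 9.
Molecular formula: C11H9BrO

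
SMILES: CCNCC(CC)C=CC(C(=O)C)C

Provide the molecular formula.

Heavy atoms from the SMILES: 12 C, 1 N, 1 O.
Implicit hydrogens by atom environment:
  4 × C: 3 H each → 12
  4 × C: 1 H each → 4
  3 × C: 2 H each → 6
  1 × C: no H
  1 × N: 1 H
  1 × O: no H
  Total hydrogens = 23.
Molecular formula: C12H23NO

C12H23NO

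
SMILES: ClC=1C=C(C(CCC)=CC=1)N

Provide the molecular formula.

C9H12ClN

Heavy atoms from the SMILES: 9 C, 1 Cl, 1 N.
Implicit hydrogens by atom environment:
  3 × C (aromatic): 1 H each → 3
  3 × C (aromatic): no H
  2 × C: 2 H each → 4
  1 × C: 3 H
  1 × Cl: no H
  1 × N: 2 H
  Total hydrogens = 12.
Molecular formula: C9H12ClN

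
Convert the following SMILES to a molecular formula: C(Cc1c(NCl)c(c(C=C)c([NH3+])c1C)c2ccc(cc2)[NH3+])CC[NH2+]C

[C20H30ClN4]3+

Heavy atoms from the SMILES: 20 C, 1 Cl, 4 N.
Implicit hydrogens by atom environment:
  8 × C (aromatic): no H
  5 × C: 2 H each → 10
  4 × C (aromatic): 1 H each → 4
  2 × C: 3 H each → 6
  2 × N (charge +1): 3 H each → 6
  1 × C: 1 H
  1 × Cl: no H
  1 × N (charge +1): 2 H
  1 × N: 1 H
  Total hydrogens = 30.
Net charge +3.
Molecular formula: [C20H30ClN4]3+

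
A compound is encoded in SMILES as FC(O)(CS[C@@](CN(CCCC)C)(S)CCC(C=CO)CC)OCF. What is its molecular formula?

Heavy atoms from the SMILES: 17 C, 2 F, 1 N, 3 O, 2 S.
Implicit hydrogens by atom environment:
  9 × C: 2 H each → 18
  3 × C: 3 H each → 9
  3 × C: 1 H each → 3
  2 × C: no H
  2 × F: no H
  2 × O: 1 H each → 2
  1 × N: no H
  1 × O: no H
  1 × S: 1 H
  1 × S: no H
  Total hydrogens = 33.
Molecular formula: C17H33F2NO3S2

C17H33F2NO3S2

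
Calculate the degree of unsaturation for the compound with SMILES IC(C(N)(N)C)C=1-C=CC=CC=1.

4

Molecular formula from the SMILES: C9H13IN2.
DoU = (2C + 2 + N − H − X)/2 = (2·9 + 2 + 2 − 13 − 1)/2 = 8/2 = 4.
(Structurally: 1 ring(s) + 3 π bond(s) = 4.)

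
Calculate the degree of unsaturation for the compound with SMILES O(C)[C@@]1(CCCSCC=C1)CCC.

2

Molecular formula from the SMILES: C11H20OS.
DoU = (2C + 2 + N − H − X)/2 = (2·11 + 2 + 0 − 20 − 0)/2 = 4/2 = 2.
(Structurally: 1 ring(s) + 1 π bond(s) = 2.)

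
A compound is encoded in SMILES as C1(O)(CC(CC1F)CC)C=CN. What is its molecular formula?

Heavy atoms from the SMILES: 9 C, 1 F, 1 N, 1 O.
Implicit hydrogens by atom environment:
  4 × C: 1 H each → 4
  3 × C: 2 H each → 6
  1 × C: 3 H
  1 × C: no H
  1 × F: no H
  1 × N: 2 H
  1 × O: 1 H
  Total hydrogens = 16.
Molecular formula: C9H16FNO

C9H16FNO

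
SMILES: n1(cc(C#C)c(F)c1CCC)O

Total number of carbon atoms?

The symbol for carbon appears 9 times in the SMILES. Lowercase c denotes aromatic carbon and counts toward C.

9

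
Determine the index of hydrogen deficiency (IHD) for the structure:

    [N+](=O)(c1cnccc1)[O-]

5

Molecular formula from the SMILES: C5H4N2O2.
DoU = (2C + 2 + N − H − X)/2 = (2·5 + 2 + 2 − 4 − 0)/2 = 10/2 = 5.
(Structurally: 1 ring(s) + 4 π bond(s) = 5.)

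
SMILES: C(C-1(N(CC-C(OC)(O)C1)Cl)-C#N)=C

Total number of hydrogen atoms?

Hydrogens are implicit in SMILES; fill each atom to its normal valence:
  4 × C: 2 H each → 8
  3 × C: no H
  2 × N: no H
  1 × C: 3 H
  1 × C: 1 H
  1 × Cl: no H
  1 × O: 1 H
  1 × O: no H
  Total hydrogens = 13.

13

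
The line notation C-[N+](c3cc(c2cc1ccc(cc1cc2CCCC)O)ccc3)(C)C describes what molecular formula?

C23H28NO+

Heavy atoms from the SMILES: 23 C, 1 N, 1 O.
Implicit hydrogens by atom environment:
  9 × C (aromatic): 1 H each → 9
  7 × C (aromatic): no H
  4 × C: 3 H each → 12
  3 × C: 2 H each → 6
  1 × N (charge +1): no H
  1 × O: 1 H
  Total hydrogens = 28.
Net charge +1.
Molecular formula: C23H28NO+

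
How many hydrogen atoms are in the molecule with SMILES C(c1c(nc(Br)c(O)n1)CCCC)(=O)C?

Hydrogens are implicit in SMILES; fill each atom to its normal valence:
  4 × C (aromatic): no H
  3 × C: 2 H each → 6
  2 × C: 3 H each → 6
  2 × N (aromatic): no H
  1 × Br: no H
  1 × C: no H
  1 × O: 1 H
  1 × O: no H
  Total hydrogens = 13.

13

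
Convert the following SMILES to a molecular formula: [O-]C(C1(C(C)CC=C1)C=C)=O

C9H11O2-

Heavy atoms from the SMILES: 9 C, 2 O.
Implicit hydrogens by atom environment:
  4 × C: 1 H each → 4
  2 × C: 2 H each → 4
  2 × C: no H
  1 × C: 3 H
  1 × O: no H
  1 × O (charge -1): no H
  Total hydrogens = 11.
Net charge -1.
Molecular formula: C9H11O2-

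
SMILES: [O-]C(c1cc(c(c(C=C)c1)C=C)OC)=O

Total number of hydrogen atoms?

11

Hydrogens are implicit in SMILES; fill each atom to its normal valence:
  4 × C (aromatic): no H
  2 × C: 2 H each → 4
  2 × C (aromatic): 1 H each → 2
  2 × C: 1 H each → 2
  2 × O: no H
  1 × C: 3 H
  1 × C: no H
  1 × O (charge -1): no H
  Total hydrogens = 11.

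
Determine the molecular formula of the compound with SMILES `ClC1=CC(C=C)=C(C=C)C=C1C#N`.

C11H8ClN

Heavy atoms from the SMILES: 11 C, 1 Cl, 1 N.
Implicit hydrogens by atom environment:
  4 × C (aromatic): no H
  2 × C: 2 H each → 4
  2 × C (aromatic): 1 H each → 2
  2 × C: 1 H each → 2
  1 × C: no H
  1 × Cl: no H
  1 × N: no H
  Total hydrogens = 8.
Molecular formula: C11H8ClN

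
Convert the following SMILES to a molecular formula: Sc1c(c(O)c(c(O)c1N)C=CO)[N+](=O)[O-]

C8H8N2O5S

Heavy atoms from the SMILES: 8 C, 2 N, 5 O, 1 S.
Implicit hydrogens by atom environment:
  6 × C (aromatic): no H
  3 × O: 1 H each → 3
  2 × C: 1 H each → 2
  1 × N: 2 H
  1 × N (charge +1): no H
  1 × O: no H
  1 × O (charge -1): no H
  1 × S: 1 H
  Total hydrogens = 8.
Molecular formula: C8H8N2O5S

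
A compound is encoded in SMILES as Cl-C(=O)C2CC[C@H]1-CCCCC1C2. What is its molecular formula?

C11H17ClO

Heavy atoms from the SMILES: 11 C, 1 Cl, 1 O.
Implicit hydrogens by atom environment:
  7 × C: 2 H each → 14
  3 × C: 1 H each → 3
  1 × C: no H
  1 × Cl: no H
  1 × O: no H
  Total hydrogens = 17.
Molecular formula: C11H17ClO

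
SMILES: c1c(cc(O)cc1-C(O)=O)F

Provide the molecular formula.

C7H5FO3

Heavy atoms from the SMILES: 7 C, 1 F, 3 O.
Implicit hydrogens by atom environment:
  3 × C (aromatic): 1 H each → 3
  3 × C (aromatic): no H
  2 × O: 1 H each → 2
  1 × C: no H
  1 × F: no H
  1 × O: no H
  Total hydrogens = 5.
Molecular formula: C7H5FO3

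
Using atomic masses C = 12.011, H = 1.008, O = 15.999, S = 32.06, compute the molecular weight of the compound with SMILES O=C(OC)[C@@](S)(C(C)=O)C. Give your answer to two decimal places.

162.20

Molecular formula: C6H10O3S.
M = 6×12.011 + 10×1.008 + 3×15.999 + 1×32.06 = 162.20 g/mol.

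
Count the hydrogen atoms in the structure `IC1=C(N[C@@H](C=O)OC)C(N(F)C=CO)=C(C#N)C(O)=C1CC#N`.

12

Hydrogens are implicit in SMILES; fill each atom to its normal valence:
  6 × C (aromatic): no H
  4 × C: 1 H each → 4
  3 × N: no H
  2 × C: no H
  2 × O: 1 H each → 2
  2 × O: no H
  1 × C: 3 H
  1 × C: 2 H
  1 × F: no H
  1 × I: no H
  1 × N: 1 H
  Total hydrogens = 12.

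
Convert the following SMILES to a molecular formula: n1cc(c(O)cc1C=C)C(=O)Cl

Heavy atoms from the SMILES: 8 C, 1 Cl, 1 N, 2 O.
Implicit hydrogens by atom environment:
  3 × C (aromatic): no H
  2 × C (aromatic): 1 H each → 2
  1 × C: 2 H
  1 × C: 1 H
  1 × C: no H
  1 × Cl: no H
  1 × N (aromatic): no H
  1 × O: 1 H
  1 × O: no H
  Total hydrogens = 6.
Molecular formula: C8H6ClNO2

C8H6ClNO2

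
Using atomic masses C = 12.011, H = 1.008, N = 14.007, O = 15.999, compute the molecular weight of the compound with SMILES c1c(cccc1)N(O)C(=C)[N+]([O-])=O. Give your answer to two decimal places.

180.16

Molecular formula: C8H8N2O3.
M = 8×12.011 + 8×1.008 + 2×14.007 + 3×15.999 = 180.16 g/mol.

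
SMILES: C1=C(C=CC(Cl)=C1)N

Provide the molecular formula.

C6H6ClN

Heavy atoms from the SMILES: 6 C, 1 Cl, 1 N.
Implicit hydrogens by atom environment:
  4 × C (aromatic): 1 H each → 4
  2 × C (aromatic): no H
  1 × Cl: no H
  1 × N: 2 H
  Total hydrogens = 6.
Molecular formula: C6H6ClN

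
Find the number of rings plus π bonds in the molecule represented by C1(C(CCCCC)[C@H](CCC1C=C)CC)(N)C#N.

Molecular formula from the SMILES: C16H28N2.
DoU = (2C + 2 + N − H − X)/2 = (2·16 + 2 + 2 − 28 − 0)/2 = 8/2 = 4.
(Structurally: 1 ring(s) + 3 π bond(s) = 4.)

4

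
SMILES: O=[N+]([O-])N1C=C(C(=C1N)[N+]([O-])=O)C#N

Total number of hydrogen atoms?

3

Hydrogens are implicit in SMILES; fill each atom to its normal valence:
  3 × C (aromatic): no H
  2 × N (charge +1): no H
  2 × O: no H
  2 × O (charge -1): no H
  1 × C (aromatic): 1 H
  1 × C: no H
  1 × N: 2 H
  1 × N (aromatic): no H
  1 × N: no H
  Total hydrogens = 3.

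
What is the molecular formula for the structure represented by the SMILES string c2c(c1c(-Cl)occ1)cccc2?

C10H7ClO

Heavy atoms from the SMILES: 10 C, 1 Cl, 1 O.
Implicit hydrogens by atom environment:
  7 × C (aromatic): 1 H each → 7
  3 × C (aromatic): no H
  1 × Cl: no H
  1 × O (aromatic): no H
  Total hydrogens = 7.
Molecular formula: C10H7ClO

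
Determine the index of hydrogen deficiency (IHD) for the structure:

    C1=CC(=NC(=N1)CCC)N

Molecular formula from the SMILES: C7H11N3.
DoU = (2C + 2 + N − H − X)/2 = (2·7 + 2 + 3 − 11 − 0)/2 = 8/2 = 4.
(Structurally: 1 ring(s) + 3 π bond(s) = 4.)

4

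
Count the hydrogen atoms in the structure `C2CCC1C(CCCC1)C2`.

18

Hydrogens are implicit in SMILES; fill each atom to its normal valence:
  8 × C: 2 H each → 16
  2 × C: 1 H each → 2
  Total hydrogens = 18.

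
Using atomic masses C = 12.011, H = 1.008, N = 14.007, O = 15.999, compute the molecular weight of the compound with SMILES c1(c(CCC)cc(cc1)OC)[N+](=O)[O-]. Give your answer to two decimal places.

Molecular formula: C10H13NO3.
M = 10×12.011 + 13×1.008 + 1×14.007 + 3×15.999 = 195.22 g/mol.

195.22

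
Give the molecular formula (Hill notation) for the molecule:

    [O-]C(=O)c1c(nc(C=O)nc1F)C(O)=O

Heavy atoms from the SMILES: 7 C, 1 F, 2 N, 5 O.
Implicit hydrogens by atom environment:
  4 × C (aromatic): no H
  3 × O: no H
  2 × C: no H
  2 × N (aromatic): no H
  1 × C: 1 H
  1 × F: no H
  1 × O: 1 H
  1 × O (charge -1): no H
  Total hydrogens = 2.
Net charge -1.
Molecular formula: C7H2FN2O5-

C7H2FN2O5-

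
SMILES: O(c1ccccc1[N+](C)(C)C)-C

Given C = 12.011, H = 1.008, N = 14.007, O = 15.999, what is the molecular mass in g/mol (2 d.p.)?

Molecular formula: C10H16NO+.
M = 10×12.011 + 16×1.008 + 1×14.007 + 1×15.999 = 166.24 g/mol.

166.24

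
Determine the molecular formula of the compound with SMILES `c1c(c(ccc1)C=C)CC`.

C10H12

Heavy atoms from the SMILES: 10 C.
Implicit hydrogens by atom environment:
  4 × C (aromatic): 1 H each → 4
  2 × C: 2 H each → 4
  2 × C (aromatic): no H
  1 × C: 3 H
  1 × C: 1 H
  Total hydrogens = 12.
Molecular formula: C10H12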